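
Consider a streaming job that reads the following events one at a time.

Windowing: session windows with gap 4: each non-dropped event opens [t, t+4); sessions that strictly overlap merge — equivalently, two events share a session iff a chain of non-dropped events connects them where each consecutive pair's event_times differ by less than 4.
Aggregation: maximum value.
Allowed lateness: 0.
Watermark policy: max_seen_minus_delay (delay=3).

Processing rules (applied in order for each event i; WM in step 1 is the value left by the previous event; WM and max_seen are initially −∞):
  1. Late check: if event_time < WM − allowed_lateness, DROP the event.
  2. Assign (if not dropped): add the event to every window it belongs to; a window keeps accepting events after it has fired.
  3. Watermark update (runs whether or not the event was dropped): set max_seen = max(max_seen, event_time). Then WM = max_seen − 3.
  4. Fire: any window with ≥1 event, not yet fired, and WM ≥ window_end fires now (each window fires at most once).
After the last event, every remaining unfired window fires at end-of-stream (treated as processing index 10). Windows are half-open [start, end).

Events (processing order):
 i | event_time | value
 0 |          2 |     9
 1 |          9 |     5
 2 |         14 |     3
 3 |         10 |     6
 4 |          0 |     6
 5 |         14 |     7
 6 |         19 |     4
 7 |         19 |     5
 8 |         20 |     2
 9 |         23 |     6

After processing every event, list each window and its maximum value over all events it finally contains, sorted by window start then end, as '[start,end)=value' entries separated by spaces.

[2,6)=9 [9,13)=5 [14,18)=7 [19,27)=6

i=0 t=2 v=9: → [2,6); WM=-1
i=1 t=9 v=5: → [9,13); WM=6
i=2 t=14 v=3: → [14,18); WM=11
i=3 t=10 v=6: DROP (t<11-0); WM=11
i=4 t=0 v=6: DROP (t<11-0); WM=11
i=5 t=14 v=7: → [14,18); WM=11
i=6 t=19 v=4: → [19,23); WM=16
i=7 t=19 v=5: → [19,23); WM=16
i=8 t=20 v=2: → [19,24); WM=17
i=9 t=23 v=6: → [19,27); WM=20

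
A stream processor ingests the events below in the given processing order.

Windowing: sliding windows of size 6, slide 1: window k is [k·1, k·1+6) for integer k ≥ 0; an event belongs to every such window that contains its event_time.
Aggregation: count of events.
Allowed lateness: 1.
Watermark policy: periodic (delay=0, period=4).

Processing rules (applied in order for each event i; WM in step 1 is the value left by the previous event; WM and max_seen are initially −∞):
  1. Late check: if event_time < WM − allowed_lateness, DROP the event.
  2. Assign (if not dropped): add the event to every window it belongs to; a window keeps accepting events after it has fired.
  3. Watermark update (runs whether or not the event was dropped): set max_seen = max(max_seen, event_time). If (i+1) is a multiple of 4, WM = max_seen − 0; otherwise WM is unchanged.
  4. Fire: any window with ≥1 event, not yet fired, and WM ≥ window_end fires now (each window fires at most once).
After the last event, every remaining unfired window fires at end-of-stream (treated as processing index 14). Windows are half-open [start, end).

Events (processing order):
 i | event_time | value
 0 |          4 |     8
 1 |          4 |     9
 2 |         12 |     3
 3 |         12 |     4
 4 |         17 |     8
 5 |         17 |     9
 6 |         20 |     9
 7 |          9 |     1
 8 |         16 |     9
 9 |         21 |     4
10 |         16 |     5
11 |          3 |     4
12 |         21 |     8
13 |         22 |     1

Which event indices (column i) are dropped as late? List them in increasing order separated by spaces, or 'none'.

7 8 10 11

i=0 t=4 v=8: → [4,10),[3,9),[2,8),[1,7),[0,6); WM=−∞
i=1 t=4 v=9: → [4,10),[3,9),[2,8),[1,7),[0,6); WM=−∞
i=2 t=12 v=3: → [12,18),[11,17),[10,16),[9,15),[8,14),[7,13); WM=−∞
i=3 t=12 v=4: → [12,18),[11,17),[10,16),[9,15),[8,14),[7,13); WM=12; [0,6) fires=2 [1,7) fires=2 [2,8) fires=2 [3,9) fires=2 [4,10) fires=2
i=4 t=17 v=8: → [17,23),[16,22),[15,21),[14,20),[13,19),[12,18); WM=12
i=5 t=17 v=9: → [17,23),[16,22),[15,21),[14,20),[13,19),[12,18); WM=12
i=6 t=20 v=9: → [20,26),[19,25),[18,24),[17,23),[16,22),[15,21); WM=12
i=7 t=9 v=1: DROP (t<12-1); WM=20; [7,13) fires=2 [8,14) fires=2 [9,15) fires=2 [10,16) fires=2 [11,17) fires=2 [12,18) fires=4 [13,19) fires=2 [14,20) fires=2
i=8 t=16 v=9: DROP (t<20-1); WM=20
i=9 t=21 v=4: → [21,27),[20,26),[19,25),[18,24),[17,23),[16,22); WM=20
i=10 t=16 v=5: DROP (t<20-1); WM=20
i=11 t=3 v=4: DROP (t<20-1); WM=21; [15,21) fires=3
i=12 t=21 v=8: → [21,27),[20,26),[19,25),[18,24),[17,23),[16,22); WM=21
i=13 t=22 v=1: → [22,28),[21,27),[20,26),[19,25),[18,24),[17,23); WM=21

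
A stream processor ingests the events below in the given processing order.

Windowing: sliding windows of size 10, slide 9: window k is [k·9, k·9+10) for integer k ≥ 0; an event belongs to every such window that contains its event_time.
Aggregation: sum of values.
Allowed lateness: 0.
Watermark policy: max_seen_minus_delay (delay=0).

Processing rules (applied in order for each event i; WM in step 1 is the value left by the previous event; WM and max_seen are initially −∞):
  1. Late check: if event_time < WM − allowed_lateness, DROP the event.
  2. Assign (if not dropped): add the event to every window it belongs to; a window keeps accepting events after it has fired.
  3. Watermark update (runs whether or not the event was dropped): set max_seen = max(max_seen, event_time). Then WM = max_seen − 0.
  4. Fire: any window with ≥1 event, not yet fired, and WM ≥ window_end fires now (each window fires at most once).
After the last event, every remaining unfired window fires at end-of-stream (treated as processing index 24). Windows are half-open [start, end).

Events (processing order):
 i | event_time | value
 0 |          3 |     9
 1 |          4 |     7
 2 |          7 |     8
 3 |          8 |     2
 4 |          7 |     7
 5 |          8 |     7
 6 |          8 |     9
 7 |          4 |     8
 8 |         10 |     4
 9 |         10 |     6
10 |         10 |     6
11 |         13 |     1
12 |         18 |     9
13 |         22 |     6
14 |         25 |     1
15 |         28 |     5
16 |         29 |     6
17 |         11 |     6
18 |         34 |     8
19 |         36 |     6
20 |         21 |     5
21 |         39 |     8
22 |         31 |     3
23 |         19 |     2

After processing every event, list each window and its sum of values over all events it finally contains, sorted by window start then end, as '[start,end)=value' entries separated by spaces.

i=0 t=3 v=9: → [0,10); WM=3
i=1 t=4 v=7: → [0,10); WM=4
i=2 t=7 v=8: → [0,10); WM=7
i=3 t=8 v=2: → [0,10); WM=8
i=4 t=7 v=7: DROP (t<8-0); WM=8
i=5 t=8 v=7: → [0,10); WM=8
i=6 t=8 v=9: → [0,10); WM=8
i=7 t=4 v=8: DROP (t<8-0); WM=8
i=8 t=10 v=4: → [9,19); WM=10; [0,10) fires=42
i=9 t=10 v=6: → [9,19); WM=10
i=10 t=10 v=6: → [9,19); WM=10
i=11 t=13 v=1: → [9,19); WM=13
i=12 t=18 v=9: → [18,28),[9,19); WM=18
i=13 t=22 v=6: → [18,28); WM=22; [9,19) fires=26
i=14 t=25 v=1: → [18,28); WM=25
i=15 t=28 v=5: → [27,37); WM=28; [18,28) fires=16
i=16 t=29 v=6: → [27,37); WM=29
i=17 t=11 v=6: DROP (t<29-0); WM=29
i=18 t=34 v=8: → [27,37); WM=34
i=19 t=36 v=6: → [36,46),[27,37); WM=36
i=20 t=21 v=5: DROP (t<36-0); WM=36
i=21 t=39 v=8: → [36,46); WM=39; [27,37) fires=25
i=22 t=31 v=3: DROP (t<39-0); WM=39
i=23 t=19 v=2: DROP (t<39-0); WM=39

[0,10)=42 [9,19)=26 [18,28)=16 [27,37)=25 [36,46)=14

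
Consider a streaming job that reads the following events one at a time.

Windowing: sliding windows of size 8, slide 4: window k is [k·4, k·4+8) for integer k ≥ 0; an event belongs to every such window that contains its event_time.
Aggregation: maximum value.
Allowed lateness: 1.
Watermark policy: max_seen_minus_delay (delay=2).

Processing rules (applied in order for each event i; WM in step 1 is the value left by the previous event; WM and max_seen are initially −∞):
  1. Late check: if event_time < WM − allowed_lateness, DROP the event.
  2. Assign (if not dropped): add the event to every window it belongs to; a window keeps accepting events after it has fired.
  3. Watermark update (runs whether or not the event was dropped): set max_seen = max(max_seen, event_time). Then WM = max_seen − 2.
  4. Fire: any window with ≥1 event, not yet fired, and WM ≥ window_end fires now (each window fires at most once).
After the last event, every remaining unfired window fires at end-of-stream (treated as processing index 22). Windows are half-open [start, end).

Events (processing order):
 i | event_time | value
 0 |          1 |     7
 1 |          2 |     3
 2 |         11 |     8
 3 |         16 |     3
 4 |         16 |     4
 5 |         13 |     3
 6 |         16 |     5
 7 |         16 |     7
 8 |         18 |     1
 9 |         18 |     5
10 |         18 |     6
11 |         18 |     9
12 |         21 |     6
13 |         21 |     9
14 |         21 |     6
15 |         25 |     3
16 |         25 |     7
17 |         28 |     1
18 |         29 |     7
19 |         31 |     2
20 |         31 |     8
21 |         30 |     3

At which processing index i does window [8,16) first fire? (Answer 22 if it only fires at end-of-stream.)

8

i=0 t=1 v=7: → [0,8); WM=-1
i=1 t=2 v=3: → [0,8); WM=0
i=2 t=11 v=8: → [8,16),[4,12); WM=9; [0,8) fires=7
i=3 t=16 v=3: → [16,24),[12,20); WM=14; [4,12) fires=8
i=4 t=16 v=4: → [16,24),[12,20); WM=14
i=5 t=13 v=3: → [12,20),[8,16); WM=14
i=6 t=16 v=5: → [16,24),[12,20); WM=14
i=7 t=16 v=7: → [16,24),[12,20); WM=14
i=8 t=18 v=1: → [16,24),[12,20); WM=16; [8,16) fires=8
i=9 t=18 v=5: → [16,24),[12,20); WM=16
i=10 t=18 v=6: → [16,24),[12,20); WM=16
i=11 t=18 v=9: → [16,24),[12,20); WM=16
i=12 t=21 v=6: → [20,28),[16,24); WM=19
i=13 t=21 v=9: → [20,28),[16,24); WM=19
i=14 t=21 v=6: → [20,28),[16,24); WM=19
i=15 t=25 v=3: → [24,32),[20,28); WM=23; [12,20) fires=9
i=16 t=25 v=7: → [24,32),[20,28); WM=23
i=17 t=28 v=1: → [28,36),[24,32); WM=26; [16,24) fires=9
i=18 t=29 v=7: → [28,36),[24,32); WM=27
i=19 t=31 v=2: → [28,36),[24,32); WM=29; [20,28) fires=9
i=20 t=31 v=8: → [28,36),[24,32); WM=29
i=21 t=30 v=3: → [28,36),[24,32); WM=29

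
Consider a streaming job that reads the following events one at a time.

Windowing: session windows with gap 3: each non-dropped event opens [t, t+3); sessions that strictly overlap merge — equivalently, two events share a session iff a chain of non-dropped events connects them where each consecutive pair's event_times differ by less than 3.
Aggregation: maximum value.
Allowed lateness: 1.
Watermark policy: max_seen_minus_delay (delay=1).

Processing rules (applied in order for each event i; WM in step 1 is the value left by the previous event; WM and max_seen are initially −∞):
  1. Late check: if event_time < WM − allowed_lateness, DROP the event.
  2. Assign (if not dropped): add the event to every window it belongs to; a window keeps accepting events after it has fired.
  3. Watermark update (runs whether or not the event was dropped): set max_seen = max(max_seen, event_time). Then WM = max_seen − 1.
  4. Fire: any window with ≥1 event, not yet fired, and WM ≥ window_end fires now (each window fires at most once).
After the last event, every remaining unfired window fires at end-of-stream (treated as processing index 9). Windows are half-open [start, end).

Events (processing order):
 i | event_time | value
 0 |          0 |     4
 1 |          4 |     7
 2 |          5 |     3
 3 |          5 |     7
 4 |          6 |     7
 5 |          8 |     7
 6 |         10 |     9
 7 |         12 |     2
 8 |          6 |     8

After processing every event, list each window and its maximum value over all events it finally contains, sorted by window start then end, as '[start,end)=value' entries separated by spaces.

[0,3)=4 [4,15)=9

i=0 t=0 v=4: → [0,3); WM=-1
i=1 t=4 v=7: → [4,7); WM=3
i=2 t=5 v=3: → [4,8); WM=4
i=3 t=5 v=7: → [4,8); WM=4
i=4 t=6 v=7: → [4,9); WM=5
i=5 t=8 v=7: → [4,11); WM=7
i=6 t=10 v=9: → [4,13); WM=9
i=7 t=12 v=2: → [4,15); WM=11
i=8 t=6 v=8: DROP (t<11-1); WM=11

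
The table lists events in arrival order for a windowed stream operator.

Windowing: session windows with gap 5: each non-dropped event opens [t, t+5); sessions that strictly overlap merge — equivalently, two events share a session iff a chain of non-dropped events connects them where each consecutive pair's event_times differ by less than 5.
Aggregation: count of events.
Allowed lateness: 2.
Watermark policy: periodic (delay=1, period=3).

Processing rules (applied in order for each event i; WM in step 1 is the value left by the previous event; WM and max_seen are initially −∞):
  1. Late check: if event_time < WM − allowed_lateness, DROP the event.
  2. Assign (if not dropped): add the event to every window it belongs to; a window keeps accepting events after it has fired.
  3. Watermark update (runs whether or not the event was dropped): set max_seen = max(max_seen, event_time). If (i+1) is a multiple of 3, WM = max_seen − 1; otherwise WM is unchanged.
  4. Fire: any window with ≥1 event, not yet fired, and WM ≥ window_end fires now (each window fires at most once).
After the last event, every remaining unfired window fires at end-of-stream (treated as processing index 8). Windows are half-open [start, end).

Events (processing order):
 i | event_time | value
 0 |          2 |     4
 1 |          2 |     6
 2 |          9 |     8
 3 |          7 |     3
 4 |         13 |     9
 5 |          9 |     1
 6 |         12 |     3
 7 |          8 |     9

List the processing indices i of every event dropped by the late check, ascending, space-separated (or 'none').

i=0 t=2 v=4: → [2,7); WM=−∞
i=1 t=2 v=6: → [2,7); WM=−∞
i=2 t=9 v=8: → [9,14); WM=8
i=3 t=7 v=3: → [7,14); WM=8
i=4 t=13 v=9: → [7,18); WM=8
i=5 t=9 v=1: → [7,18); WM=12
i=6 t=12 v=3: → [7,18); WM=12
i=7 t=8 v=9: DROP (t<12-2); WM=12

7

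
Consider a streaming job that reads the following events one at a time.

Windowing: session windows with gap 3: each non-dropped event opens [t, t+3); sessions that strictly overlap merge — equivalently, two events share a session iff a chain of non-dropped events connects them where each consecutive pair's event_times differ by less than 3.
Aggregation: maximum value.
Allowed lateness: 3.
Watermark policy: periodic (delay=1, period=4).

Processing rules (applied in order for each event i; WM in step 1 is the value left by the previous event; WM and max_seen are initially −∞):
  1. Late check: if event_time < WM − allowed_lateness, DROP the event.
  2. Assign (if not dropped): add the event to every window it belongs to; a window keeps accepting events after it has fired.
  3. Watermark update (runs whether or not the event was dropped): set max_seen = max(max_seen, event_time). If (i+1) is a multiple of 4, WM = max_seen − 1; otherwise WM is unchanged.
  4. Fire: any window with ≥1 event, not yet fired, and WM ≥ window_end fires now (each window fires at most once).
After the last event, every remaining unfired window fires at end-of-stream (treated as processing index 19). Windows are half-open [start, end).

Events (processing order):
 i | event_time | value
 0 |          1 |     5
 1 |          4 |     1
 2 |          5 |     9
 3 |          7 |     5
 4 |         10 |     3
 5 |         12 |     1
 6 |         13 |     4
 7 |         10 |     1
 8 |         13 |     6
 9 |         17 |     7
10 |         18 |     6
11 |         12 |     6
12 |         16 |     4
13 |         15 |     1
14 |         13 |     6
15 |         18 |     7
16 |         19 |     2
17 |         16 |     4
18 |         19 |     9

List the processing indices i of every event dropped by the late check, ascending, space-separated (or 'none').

i=0 t=1 v=5: → [1,4); WM=−∞
i=1 t=4 v=1: → [4,7); WM=−∞
i=2 t=5 v=9: → [4,8); WM=−∞
i=3 t=7 v=5: → [4,10); WM=6
i=4 t=10 v=3: → [10,13); WM=6
i=5 t=12 v=1: → [10,15); WM=6
i=6 t=13 v=4: → [10,16); WM=6
i=7 t=10 v=1: → [10,16); WM=12
i=8 t=13 v=6: → [10,16); WM=12
i=9 t=17 v=7: → [17,20); WM=12
i=10 t=18 v=6: → [17,21); WM=12
i=11 t=12 v=6: → [10,16); WM=17
i=12 t=16 v=4: → [16,21); WM=17
i=13 t=15 v=1: → [10,21); WM=17
i=14 t=13 v=6: DROP (t<17-3); WM=17
i=15 t=18 v=7: → [10,21); WM=17
i=16 t=19 v=2: → [10,22); WM=17
i=17 t=16 v=4: → [10,22); WM=17
i=18 t=19 v=9: → [10,22); WM=17

14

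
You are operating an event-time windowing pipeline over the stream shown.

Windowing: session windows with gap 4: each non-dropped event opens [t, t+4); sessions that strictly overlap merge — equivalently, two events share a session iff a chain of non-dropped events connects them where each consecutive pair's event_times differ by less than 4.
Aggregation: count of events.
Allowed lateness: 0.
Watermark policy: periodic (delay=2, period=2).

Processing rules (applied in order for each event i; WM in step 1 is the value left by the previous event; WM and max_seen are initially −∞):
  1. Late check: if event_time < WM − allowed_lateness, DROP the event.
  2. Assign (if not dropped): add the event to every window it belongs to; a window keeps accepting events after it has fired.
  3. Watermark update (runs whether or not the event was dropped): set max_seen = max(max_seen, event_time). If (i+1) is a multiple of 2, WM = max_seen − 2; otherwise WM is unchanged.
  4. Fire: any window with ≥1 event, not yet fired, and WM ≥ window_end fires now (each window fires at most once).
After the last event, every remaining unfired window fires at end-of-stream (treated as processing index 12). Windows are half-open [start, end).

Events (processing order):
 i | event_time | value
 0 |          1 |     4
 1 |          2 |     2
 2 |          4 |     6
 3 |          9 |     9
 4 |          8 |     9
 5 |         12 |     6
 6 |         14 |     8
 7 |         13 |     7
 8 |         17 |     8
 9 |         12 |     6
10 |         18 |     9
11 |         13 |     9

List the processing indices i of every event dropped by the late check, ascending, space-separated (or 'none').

i=0 t=1 v=4: → [1,5); WM=−∞
i=1 t=2 v=2: → [1,6); WM=0
i=2 t=4 v=6: → [1,8); WM=0
i=3 t=9 v=9: → [9,13); WM=7
i=4 t=8 v=9: → [8,13); WM=7
i=5 t=12 v=6: → [8,16); WM=10
i=6 t=14 v=8: → [8,18); WM=10
i=7 t=13 v=7: → [8,18); WM=12
i=8 t=17 v=8: → [8,21); WM=12
i=9 t=12 v=6: → [8,21); WM=15
i=10 t=18 v=9: → [8,22); WM=15
i=11 t=13 v=9: DROP (t<15-0); WM=16

11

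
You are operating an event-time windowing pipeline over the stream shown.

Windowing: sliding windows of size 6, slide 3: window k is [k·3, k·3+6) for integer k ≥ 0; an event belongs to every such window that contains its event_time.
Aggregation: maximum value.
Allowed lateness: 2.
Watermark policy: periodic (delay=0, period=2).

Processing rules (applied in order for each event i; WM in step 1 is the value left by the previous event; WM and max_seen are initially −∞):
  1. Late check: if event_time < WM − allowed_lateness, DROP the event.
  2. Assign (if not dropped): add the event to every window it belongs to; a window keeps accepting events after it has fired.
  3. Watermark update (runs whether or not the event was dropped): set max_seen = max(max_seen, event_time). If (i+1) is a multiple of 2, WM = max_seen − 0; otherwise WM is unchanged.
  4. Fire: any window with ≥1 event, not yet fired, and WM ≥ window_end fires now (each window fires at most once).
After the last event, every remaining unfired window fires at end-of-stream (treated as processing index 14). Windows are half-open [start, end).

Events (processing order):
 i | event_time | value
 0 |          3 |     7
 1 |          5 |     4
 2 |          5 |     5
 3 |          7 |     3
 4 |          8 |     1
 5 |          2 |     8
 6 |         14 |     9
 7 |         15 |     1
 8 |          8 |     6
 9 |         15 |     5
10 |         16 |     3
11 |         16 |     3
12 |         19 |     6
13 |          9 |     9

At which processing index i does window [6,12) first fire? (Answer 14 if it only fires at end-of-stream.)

7

i=0 t=3 v=7: → [3,9),[0,6); WM=−∞
i=1 t=5 v=4: → [3,9),[0,6); WM=5
i=2 t=5 v=5: → [3,9),[0,6); WM=5
i=3 t=7 v=3: → [6,12),[3,9); WM=7; [0,6) fires=7
i=4 t=8 v=1: → [6,12),[3,9); WM=7
i=5 t=2 v=8: DROP (t<7-2); WM=8
i=6 t=14 v=9: → [12,18),[9,15); WM=8
i=7 t=15 v=1: → [15,21),[12,18); WM=15; [3,9) fires=7 [6,12) fires=3 [9,15) fires=9
i=8 t=8 v=6: DROP (t<15-2); WM=15
i=9 t=15 v=5: → [15,21),[12,18); WM=15
i=10 t=16 v=3: → [15,21),[12,18); WM=15
i=11 t=16 v=3: → [15,21),[12,18); WM=16
i=12 t=19 v=6: → [18,24),[15,21); WM=16
i=13 t=9 v=9: DROP (t<16-2); WM=19; [12,18) fires=9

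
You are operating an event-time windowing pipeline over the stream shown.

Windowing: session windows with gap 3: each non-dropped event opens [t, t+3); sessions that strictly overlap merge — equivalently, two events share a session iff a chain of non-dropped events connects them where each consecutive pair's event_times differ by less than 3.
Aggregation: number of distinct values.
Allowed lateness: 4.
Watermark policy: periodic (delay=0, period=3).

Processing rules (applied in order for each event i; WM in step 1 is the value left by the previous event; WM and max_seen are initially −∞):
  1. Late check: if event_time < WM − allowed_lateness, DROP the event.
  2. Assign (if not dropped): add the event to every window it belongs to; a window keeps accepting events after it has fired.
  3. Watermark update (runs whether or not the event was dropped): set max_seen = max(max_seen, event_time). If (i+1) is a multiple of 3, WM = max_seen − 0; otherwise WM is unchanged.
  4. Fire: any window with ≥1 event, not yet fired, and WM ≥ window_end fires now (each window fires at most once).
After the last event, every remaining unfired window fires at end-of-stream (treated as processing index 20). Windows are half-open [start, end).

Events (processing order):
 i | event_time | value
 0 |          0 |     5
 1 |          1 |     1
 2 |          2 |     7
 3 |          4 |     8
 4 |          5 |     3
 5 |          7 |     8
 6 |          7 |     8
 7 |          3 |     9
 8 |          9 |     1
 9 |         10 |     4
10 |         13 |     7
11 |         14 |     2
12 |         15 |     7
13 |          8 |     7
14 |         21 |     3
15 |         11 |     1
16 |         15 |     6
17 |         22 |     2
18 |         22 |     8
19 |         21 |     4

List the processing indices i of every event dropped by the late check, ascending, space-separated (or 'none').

13 15 16

i=0 t=0 v=5: → [0,3); WM=−∞
i=1 t=1 v=1: → [0,4); WM=−∞
i=2 t=2 v=7: → [0,5); WM=2
i=3 t=4 v=8: → [0,7); WM=2
i=4 t=5 v=3: → [0,8); WM=2
i=5 t=7 v=8: → [0,10); WM=7
i=6 t=7 v=8: → [0,10); WM=7
i=7 t=3 v=9: → [0,10); WM=7
i=8 t=9 v=1: → [0,12); WM=9
i=9 t=10 v=4: → [0,13); WM=9
i=10 t=13 v=7: → [13,16); WM=9
i=11 t=14 v=2: → [13,17); WM=14
i=12 t=15 v=7: → [13,18); WM=14
i=13 t=8 v=7: DROP (t<14-4); WM=14
i=14 t=21 v=3: → [21,24); WM=21
i=15 t=11 v=1: DROP (t<21-4); WM=21
i=16 t=15 v=6: DROP (t<21-4); WM=21
i=17 t=22 v=2: → [21,25); WM=22
i=18 t=22 v=8: → [21,25); WM=22
i=19 t=21 v=4: → [21,25); WM=22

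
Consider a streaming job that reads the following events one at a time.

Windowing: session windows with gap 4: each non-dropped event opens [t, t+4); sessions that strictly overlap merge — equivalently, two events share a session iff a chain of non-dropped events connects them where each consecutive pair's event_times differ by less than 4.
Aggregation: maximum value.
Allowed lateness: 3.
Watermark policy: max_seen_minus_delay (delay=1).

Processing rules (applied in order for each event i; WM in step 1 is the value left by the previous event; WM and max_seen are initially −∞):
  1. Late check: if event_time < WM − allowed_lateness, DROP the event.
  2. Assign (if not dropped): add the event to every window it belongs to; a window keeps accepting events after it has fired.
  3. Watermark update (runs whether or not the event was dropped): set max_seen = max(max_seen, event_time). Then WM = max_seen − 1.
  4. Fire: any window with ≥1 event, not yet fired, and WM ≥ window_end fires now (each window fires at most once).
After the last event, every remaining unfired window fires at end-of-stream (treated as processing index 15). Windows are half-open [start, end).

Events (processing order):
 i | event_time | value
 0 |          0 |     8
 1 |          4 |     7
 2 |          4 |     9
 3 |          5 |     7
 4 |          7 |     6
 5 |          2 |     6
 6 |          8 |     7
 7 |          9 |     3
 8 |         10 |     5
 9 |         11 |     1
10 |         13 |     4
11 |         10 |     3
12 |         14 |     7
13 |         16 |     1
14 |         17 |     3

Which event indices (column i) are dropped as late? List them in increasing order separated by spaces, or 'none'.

i=0 t=0 v=8: → [0,4); WM=-1
i=1 t=4 v=7: → [4,8); WM=3
i=2 t=4 v=9: → [4,8); WM=3
i=3 t=5 v=7: → [4,9); WM=4
i=4 t=7 v=6: → [4,11); WM=6
i=5 t=2 v=6: DROP (t<6-3); WM=6
i=6 t=8 v=7: → [4,12); WM=7
i=7 t=9 v=3: → [4,13); WM=8
i=8 t=10 v=5: → [4,14); WM=9
i=9 t=11 v=1: → [4,15); WM=10
i=10 t=13 v=4: → [4,17); WM=12
i=11 t=10 v=3: → [4,17); WM=12
i=12 t=14 v=7: → [4,18); WM=13
i=13 t=16 v=1: → [4,20); WM=15
i=14 t=17 v=3: → [4,21); WM=16

5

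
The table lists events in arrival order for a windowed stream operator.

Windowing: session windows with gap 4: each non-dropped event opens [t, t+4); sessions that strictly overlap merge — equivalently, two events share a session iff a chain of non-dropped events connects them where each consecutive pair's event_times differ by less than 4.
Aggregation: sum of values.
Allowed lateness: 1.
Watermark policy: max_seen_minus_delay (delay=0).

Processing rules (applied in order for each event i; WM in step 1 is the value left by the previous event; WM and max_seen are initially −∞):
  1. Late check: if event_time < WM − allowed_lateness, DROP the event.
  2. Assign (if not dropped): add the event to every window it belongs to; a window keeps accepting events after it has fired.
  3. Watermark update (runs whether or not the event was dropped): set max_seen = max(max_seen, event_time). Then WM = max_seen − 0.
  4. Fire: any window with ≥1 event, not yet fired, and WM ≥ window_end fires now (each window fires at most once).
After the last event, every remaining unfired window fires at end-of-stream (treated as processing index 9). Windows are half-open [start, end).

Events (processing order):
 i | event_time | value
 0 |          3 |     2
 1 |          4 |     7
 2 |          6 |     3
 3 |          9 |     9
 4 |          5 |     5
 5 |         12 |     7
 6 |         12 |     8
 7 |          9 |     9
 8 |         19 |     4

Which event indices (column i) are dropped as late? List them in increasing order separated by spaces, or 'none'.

4 7

i=0 t=3 v=2: → [3,7); WM=3
i=1 t=4 v=7: → [3,8); WM=4
i=2 t=6 v=3: → [3,10); WM=6
i=3 t=9 v=9: → [3,13); WM=9
i=4 t=5 v=5: DROP (t<9-1); WM=9
i=5 t=12 v=7: → [3,16); WM=12
i=6 t=12 v=8: → [3,16); WM=12
i=7 t=9 v=9: DROP (t<12-1); WM=12
i=8 t=19 v=4: → [19,23); WM=19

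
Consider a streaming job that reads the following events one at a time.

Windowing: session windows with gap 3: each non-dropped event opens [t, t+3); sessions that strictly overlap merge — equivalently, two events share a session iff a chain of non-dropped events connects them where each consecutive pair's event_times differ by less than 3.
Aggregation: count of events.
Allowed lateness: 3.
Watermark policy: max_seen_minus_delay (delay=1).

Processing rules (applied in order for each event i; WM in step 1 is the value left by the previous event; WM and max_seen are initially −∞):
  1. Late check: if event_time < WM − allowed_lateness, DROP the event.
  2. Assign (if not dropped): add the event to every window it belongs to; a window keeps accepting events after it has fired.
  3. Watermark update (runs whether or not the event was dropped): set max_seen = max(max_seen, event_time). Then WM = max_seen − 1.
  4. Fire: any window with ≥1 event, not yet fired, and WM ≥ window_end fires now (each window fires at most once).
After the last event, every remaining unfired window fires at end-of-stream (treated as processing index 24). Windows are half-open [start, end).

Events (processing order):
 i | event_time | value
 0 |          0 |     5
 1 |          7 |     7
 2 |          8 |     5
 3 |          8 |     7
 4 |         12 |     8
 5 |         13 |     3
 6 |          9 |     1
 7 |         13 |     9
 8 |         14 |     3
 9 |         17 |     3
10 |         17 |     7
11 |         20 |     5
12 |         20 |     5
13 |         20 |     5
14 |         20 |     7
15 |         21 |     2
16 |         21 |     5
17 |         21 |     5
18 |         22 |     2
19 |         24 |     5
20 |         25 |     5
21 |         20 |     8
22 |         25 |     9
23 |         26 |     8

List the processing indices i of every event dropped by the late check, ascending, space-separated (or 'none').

i=0 t=0 v=5: → [0,3); WM=-1
i=1 t=7 v=7: → [7,10); WM=6
i=2 t=8 v=5: → [7,11); WM=7
i=3 t=8 v=7: → [7,11); WM=7
i=4 t=12 v=8: → [12,15); WM=11
i=5 t=13 v=3: → [12,16); WM=12
i=6 t=9 v=1: → [7,12); WM=12
i=7 t=13 v=9: → [12,16); WM=12
i=8 t=14 v=3: → [12,17); WM=13
i=9 t=17 v=3: → [17,20); WM=16
i=10 t=17 v=7: → [17,20); WM=16
i=11 t=20 v=5: → [20,23); WM=19
i=12 t=20 v=5: → [20,23); WM=19
i=13 t=20 v=5: → [20,23); WM=19
i=14 t=20 v=7: → [20,23); WM=19
i=15 t=21 v=2: → [20,24); WM=20
i=16 t=21 v=5: → [20,24); WM=20
i=17 t=21 v=5: → [20,24); WM=20
i=18 t=22 v=2: → [20,25); WM=21
i=19 t=24 v=5: → [20,27); WM=23
i=20 t=25 v=5: → [20,28); WM=24
i=21 t=20 v=8: DROP (t<24-3); WM=24
i=22 t=25 v=9: → [20,28); WM=24
i=23 t=26 v=8: → [20,29); WM=25

21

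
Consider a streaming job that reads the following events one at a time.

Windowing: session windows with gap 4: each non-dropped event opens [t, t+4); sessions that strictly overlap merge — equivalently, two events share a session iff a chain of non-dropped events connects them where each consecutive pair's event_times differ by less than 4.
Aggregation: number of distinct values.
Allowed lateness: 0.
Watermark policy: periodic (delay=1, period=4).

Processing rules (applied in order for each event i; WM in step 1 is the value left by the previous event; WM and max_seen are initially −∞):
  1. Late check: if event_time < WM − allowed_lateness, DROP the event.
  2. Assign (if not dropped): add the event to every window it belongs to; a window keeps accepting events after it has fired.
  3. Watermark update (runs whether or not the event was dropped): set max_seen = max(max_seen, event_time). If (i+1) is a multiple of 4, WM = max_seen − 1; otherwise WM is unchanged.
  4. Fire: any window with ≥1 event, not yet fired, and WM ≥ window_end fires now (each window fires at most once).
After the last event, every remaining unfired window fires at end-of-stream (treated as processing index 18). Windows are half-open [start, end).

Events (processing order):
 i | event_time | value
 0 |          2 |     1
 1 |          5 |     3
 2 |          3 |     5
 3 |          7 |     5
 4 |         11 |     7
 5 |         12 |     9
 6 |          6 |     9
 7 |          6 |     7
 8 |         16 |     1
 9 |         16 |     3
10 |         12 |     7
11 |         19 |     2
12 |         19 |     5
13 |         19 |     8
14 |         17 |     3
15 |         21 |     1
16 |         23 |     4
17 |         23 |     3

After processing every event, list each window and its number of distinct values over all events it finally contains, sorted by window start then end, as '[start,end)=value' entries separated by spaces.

i=0 t=2 v=1: → [2,6); WM=−∞
i=1 t=5 v=3: → [2,9); WM=−∞
i=2 t=3 v=5: → [2,9); WM=−∞
i=3 t=7 v=5: → [2,11); WM=6
i=4 t=11 v=7: → [11,15); WM=6
i=5 t=12 v=9: → [11,16); WM=6
i=6 t=6 v=9: → [2,11); WM=6
i=7 t=6 v=7: → [2,11); WM=11
i=8 t=16 v=1: → [16,20); WM=11
i=9 t=16 v=3: → [16,20); WM=11
i=10 t=12 v=7: → [11,16); WM=11
i=11 t=19 v=2: → [16,23); WM=18
i=12 t=19 v=5: → [16,23); WM=18
i=13 t=19 v=8: → [16,23); WM=18
i=14 t=17 v=3: DROP (t<18-0); WM=18
i=15 t=21 v=1: → [16,25); WM=20
i=16 t=23 v=4: → [16,27); WM=20
i=17 t=23 v=3: → [16,27); WM=20

[2,11)=5 [11,16)=2 [16,27)=6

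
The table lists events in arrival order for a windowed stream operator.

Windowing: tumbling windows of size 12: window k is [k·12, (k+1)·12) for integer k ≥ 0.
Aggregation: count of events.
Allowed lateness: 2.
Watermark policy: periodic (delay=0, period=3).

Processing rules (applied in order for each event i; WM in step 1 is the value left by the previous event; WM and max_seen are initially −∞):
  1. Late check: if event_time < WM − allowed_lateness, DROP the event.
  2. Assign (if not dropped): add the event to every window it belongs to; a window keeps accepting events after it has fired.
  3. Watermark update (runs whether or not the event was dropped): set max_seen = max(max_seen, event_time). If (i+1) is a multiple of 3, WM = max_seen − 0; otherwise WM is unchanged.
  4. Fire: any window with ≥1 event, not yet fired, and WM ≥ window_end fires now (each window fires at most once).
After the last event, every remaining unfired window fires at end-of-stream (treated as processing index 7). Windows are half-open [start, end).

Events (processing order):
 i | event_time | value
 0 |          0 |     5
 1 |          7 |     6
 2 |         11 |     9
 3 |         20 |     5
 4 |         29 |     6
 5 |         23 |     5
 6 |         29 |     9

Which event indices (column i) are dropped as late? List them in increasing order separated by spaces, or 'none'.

none

i=0 t=0 v=5: → [0,12); WM=−∞
i=1 t=7 v=6: → [0,12); WM=−∞
i=2 t=11 v=9: → [0,12); WM=11
i=3 t=20 v=5: → [12,24); WM=11
i=4 t=29 v=6: → [24,36); WM=11
i=5 t=23 v=5: → [12,24); WM=29; [0,12) fires=3 [12,24) fires=2
i=6 t=29 v=9: → [24,36); WM=29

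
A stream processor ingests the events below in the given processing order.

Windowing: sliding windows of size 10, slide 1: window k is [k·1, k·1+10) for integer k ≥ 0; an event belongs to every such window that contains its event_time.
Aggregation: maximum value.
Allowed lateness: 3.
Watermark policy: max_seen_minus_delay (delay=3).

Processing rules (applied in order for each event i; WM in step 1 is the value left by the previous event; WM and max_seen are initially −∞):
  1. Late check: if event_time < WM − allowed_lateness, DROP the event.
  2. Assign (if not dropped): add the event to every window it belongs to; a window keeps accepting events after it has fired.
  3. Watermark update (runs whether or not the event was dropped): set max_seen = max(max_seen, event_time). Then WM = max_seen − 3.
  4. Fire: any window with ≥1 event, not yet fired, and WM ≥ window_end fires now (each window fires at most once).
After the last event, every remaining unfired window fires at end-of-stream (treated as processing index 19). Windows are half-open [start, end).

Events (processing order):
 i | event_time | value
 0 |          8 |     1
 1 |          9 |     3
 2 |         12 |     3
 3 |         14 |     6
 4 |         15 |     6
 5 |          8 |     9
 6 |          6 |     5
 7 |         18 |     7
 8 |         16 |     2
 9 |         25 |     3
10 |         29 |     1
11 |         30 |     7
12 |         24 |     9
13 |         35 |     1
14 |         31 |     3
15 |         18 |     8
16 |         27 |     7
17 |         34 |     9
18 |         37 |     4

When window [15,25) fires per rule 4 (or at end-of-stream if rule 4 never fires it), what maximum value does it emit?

i=0 t=8 v=1: → [8,18),[7,17),[6,16),[5,15),[4,14),[3,13),[2,12),[1,11),[0,10); WM=5
i=1 t=9 v=3: → [9,19),[8,18),[7,17),[6,16),[5,15),[4,14),[3,13),[2,12),[1,11),[0,10); WM=6
i=2 t=12 v=3: → [12,22),[11,21),[10,20),[9,19),[8,18),[7,17),[6,16),[5,15),[4,14),[3,13); WM=9
i=3 t=14 v=6: → [14,24),[13,23),[12,22),[11,21),[10,20),[9,19),[8,18),[7,17),[6,16),[5,15); WM=11; [0,10) fires=3 [1,11) fires=3
i=4 t=15 v=6: → [15,25),[14,24),[13,23),[12,22),[11,21),[10,20),[9,19),[8,18),[7,17),[6,16); WM=12; [2,12) fires=3
i=5 t=8 v=9: DROP (t<12-3); WM=12
i=6 t=6 v=5: DROP (t<12-3); WM=12
i=7 t=18 v=7: → [18,28),[17,27),[16,26),[15,25),[14,24),[13,23),[12,22),[11,21),[10,20),[9,19); WM=15; [3,13) fires=3 [4,14) fires=3 [5,15) fires=6
i=8 t=16 v=2: → [16,26),[15,25),[14,24),[13,23),[12,22),[11,21),[10,20),[9,19),[8,18),[7,17); WM=15
i=9 t=25 v=3: → [25,35),[24,34),[23,33),[22,32),[21,31),[20,30),[19,29),[18,28),[17,27),[16,26); WM=22; [6,16) fires=6 [7,17) fires=6 [8,18) fires=6 [9,19) fires=7 [10,20) fires=7 [11,21) fires=7 [12,22) fires=7
i=10 t=29 v=1: → [29,39),[28,38),[27,37),[26,36),[25,35),[24,34),[23,33),[22,32),[21,31),[20,30); WM=26; [13,23) fires=7 [14,24) fires=7 [15,25) fires=7 [16,26) fires=7
i=11 t=30 v=7: → [30,40),[29,39),[28,38),[27,37),[26,36),[25,35),[24,34),[23,33),[22,32),[21,31); WM=27; [17,27) fires=7
i=12 t=24 v=9: → [24,34),[23,33),[22,32),[21,31),[20,30),[19,29),[18,28),[17,27),[16,26),[15,25); WM=27
i=13 t=35 v=1: → [35,45),[34,44),[33,43),[32,42),[31,41),[30,40),[29,39),[28,38),[27,37),[26,36); WM=32; [18,28) fires=9 [19,29) fires=9 [20,30) fires=9 [21,31) fires=9 [22,32) fires=9
i=14 t=31 v=3: → [31,41),[30,40),[29,39),[28,38),[27,37),[26,36),[25,35),[24,34),[23,33),[22,32); WM=32
i=15 t=18 v=8: DROP (t<32-3); WM=32
i=16 t=27 v=7: DROP (t<32-3); WM=32
i=17 t=34 v=9: → [34,44),[33,43),[32,42),[31,41),[30,40),[29,39),[28,38),[27,37),[26,36),[25,35); WM=32
i=18 t=37 v=4: → [37,47),[36,46),[35,45),[34,44),[33,43),[32,42),[31,41),[30,40),[29,39),[28,38); WM=34; [23,33) fires=9 [24,34) fires=9

7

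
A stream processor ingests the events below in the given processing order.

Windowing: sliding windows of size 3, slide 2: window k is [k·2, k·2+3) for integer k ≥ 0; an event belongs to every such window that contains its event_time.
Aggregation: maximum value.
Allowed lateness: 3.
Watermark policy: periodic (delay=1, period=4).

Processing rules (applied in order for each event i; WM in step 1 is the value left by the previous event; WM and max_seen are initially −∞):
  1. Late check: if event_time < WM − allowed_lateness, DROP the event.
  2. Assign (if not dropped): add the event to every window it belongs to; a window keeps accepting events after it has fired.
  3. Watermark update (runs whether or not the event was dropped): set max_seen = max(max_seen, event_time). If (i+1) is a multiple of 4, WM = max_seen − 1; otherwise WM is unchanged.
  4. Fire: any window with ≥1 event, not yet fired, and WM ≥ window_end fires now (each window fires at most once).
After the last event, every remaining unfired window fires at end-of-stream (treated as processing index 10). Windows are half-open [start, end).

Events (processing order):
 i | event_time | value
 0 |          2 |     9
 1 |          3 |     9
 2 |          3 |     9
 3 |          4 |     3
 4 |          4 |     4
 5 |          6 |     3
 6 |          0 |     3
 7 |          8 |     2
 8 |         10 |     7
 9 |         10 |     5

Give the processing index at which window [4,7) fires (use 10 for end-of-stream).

i=0 t=2 v=9: → [2,5),[0,3); WM=−∞
i=1 t=3 v=9: → [2,5); WM=−∞
i=2 t=3 v=9: → [2,5); WM=−∞
i=3 t=4 v=3: → [4,7),[2,5); WM=3; [0,3) fires=9
i=4 t=4 v=4: → [4,7),[2,5); WM=3
i=5 t=6 v=3: → [6,9),[4,7); WM=3
i=6 t=0 v=3: → [0,3); WM=3
i=7 t=8 v=2: → [8,11),[6,9); WM=7; [2,5) fires=9 [4,7) fires=4
i=8 t=10 v=7: → [10,13),[8,11); WM=7
i=9 t=10 v=5: → [10,13),[8,11); WM=7

7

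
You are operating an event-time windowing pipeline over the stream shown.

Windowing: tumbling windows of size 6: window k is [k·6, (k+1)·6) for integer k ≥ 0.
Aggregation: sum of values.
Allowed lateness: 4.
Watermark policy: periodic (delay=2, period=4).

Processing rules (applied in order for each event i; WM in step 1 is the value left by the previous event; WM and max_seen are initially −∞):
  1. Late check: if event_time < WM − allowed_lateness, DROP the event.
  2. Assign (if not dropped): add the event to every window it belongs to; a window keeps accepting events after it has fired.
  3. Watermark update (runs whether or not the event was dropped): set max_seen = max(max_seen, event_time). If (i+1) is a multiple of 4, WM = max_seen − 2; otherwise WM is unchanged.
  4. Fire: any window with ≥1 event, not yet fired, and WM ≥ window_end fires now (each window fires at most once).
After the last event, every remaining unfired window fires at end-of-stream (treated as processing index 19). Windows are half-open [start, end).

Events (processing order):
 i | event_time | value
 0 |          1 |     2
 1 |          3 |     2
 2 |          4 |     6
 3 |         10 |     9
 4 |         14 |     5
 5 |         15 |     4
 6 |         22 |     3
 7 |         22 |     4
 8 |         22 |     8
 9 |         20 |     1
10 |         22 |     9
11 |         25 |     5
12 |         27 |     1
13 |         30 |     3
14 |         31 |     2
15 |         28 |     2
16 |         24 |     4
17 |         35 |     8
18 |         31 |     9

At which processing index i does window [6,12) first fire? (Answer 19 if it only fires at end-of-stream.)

i=0 t=1 v=2: → [0,6); WM=−∞
i=1 t=3 v=2: → [0,6); WM=−∞
i=2 t=4 v=6: → [0,6); WM=−∞
i=3 t=10 v=9: → [6,12); WM=8; [0,6) fires=10
i=4 t=14 v=5: → [12,18); WM=8
i=5 t=15 v=4: → [12,18); WM=8
i=6 t=22 v=3: → [18,24); WM=8
i=7 t=22 v=4: → [18,24); WM=20; [6,12) fires=9 [12,18) fires=9
i=8 t=22 v=8: → [18,24); WM=20
i=9 t=20 v=1: → [18,24); WM=20
i=10 t=22 v=9: → [18,24); WM=20
i=11 t=25 v=5: → [24,30); WM=23
i=12 t=27 v=1: → [24,30); WM=23
i=13 t=30 v=3: → [30,36); WM=23
i=14 t=31 v=2: → [30,36); WM=23
i=15 t=28 v=2: → [24,30); WM=29; [18,24) fires=25
i=16 t=24 v=4: DROP (t<29-4); WM=29
i=17 t=35 v=8: → [30,36); WM=29
i=18 t=31 v=9: → [30,36); WM=29

7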